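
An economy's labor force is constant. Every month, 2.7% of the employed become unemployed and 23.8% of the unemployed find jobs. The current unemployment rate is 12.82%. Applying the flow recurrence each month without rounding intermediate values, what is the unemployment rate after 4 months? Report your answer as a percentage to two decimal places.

With a fixed labor force, u_{t+1} = u_t + s·(1−u_t) − f·u_t = u_t·(1−s−f) + s.
Here 1−s−f = 0.735 and s = 0.027.
u_1 = 0.128200 × 0.735 + 0.027 = 0.121227.
u_2 = 0.121227 × 0.735 + 0.027 = 0.116102.
u_3 = 0.116102 × 0.735 + 0.027 = 0.112335.
u_4 = 0.112335 × 0.735 + 0.027 = 0.109566.

Unemployment rate after four months ≈ 10.96%.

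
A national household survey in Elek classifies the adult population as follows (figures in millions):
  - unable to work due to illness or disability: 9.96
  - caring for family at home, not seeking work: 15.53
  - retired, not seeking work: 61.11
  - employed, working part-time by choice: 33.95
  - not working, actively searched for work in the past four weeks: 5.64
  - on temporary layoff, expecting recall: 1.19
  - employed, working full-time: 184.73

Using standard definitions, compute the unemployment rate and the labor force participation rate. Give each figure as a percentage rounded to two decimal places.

Employed = 33.95 + 184.73 = 218.68 million.
Unemployed = 5.64 + 1.19 = 6.83 million (jobless and actively searching, or on temporary layoff).
Labor force = 218.68 + 6.83 = 225.51 million.
Not in labor force = 9.96 + 15.53 + 61.11 = 86.60 million (those not working and not actively searching are outside the labor force).
Civilian working-age population = 225.51 + 86.60 = 312.11 million.
Unemployment rate = 6.83 / 225.51 = 3.03%.
Labor force participation rate = 225.51 / 312.11 = 72.25%.

Unemployment rate ≈ 3.03%; labor force participation rate ≈ 72.25%.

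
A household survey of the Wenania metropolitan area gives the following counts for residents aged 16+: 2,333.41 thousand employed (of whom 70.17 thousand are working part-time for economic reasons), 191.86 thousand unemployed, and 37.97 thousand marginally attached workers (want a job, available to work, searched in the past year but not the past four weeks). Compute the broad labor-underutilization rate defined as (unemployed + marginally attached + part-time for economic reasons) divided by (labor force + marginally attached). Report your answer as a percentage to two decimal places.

Broad underutilization rate ≈ 11.70%.

Labor force = 2,333.41 + 191.86 = 2,525.27 thousand.
Numerator = 191.86 + 37.97 + 70.17 = 300.00 thousand.
Denominator = 2,525.27 + 37.97 = 2,563.24 thousand.
Broad rate = 300.00 / 2,563.24 = 11.70%.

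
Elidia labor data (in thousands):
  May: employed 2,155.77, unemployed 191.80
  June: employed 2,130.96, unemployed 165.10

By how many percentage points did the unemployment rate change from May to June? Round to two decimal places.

May: labor force = 2,155.77 + 191.80 = 2,347.57; u = 191.80/2,347.57 = 8.17%.
June: labor force = 2,130.96 + 165.10 = 2,296.06; u = 165.10/2,296.06 = 7.19%.
Change = 7.19% − 8.17% = −0.98 pp.

The unemployment rate changed by −0.98 percentage points.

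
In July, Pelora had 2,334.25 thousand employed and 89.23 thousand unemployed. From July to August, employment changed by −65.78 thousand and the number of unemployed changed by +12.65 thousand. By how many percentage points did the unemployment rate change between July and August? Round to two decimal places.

July: labor force = 2,334.25 + 89.23 = 2,423.48; u = 89.23/2,423.48 = 3.68%.
August: labor force = 2,268.47 + 101.88 = 2,370.35; u = 101.88/2,370.35 = 4.30%.
Change = 4.30% − 3.68% = +0.62 pp.

The unemployment rate changed by +0.62 percentage points.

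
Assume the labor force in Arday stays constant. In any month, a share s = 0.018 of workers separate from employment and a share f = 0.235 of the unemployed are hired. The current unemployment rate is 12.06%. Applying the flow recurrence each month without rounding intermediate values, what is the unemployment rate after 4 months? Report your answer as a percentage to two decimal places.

Unemployment rate after four months ≈ 8.65%.

With a fixed labor force, u_{t+1} = u_t + s·(1−u_t) − f·u_t = u_t·(1−s−f) + s.
Here 1−s−f = 0.747 and s = 0.018.
u_1 = 0.120600 × 0.747 + 0.018 = 0.108088.
u_2 = 0.108088 × 0.747 + 0.018 = 0.098742.
u_3 = 0.098742 × 0.747 + 0.018 = 0.091760.
u_4 = 0.091760 × 0.747 + 0.018 = 0.086545.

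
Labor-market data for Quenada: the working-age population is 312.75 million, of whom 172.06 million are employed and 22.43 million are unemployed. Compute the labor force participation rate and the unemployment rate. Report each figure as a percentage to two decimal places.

Labor force = employed + unemployed = 172.06 + 22.43 = 194.49 million.
Unemployment rate = 22.43 / 194.49 = 11.53%.
Labor force participation rate = 194.49 / 312.75 = 62.19%.

Labor force participation rate ≈ 62.19%; unemployment rate ≈ 11.53%.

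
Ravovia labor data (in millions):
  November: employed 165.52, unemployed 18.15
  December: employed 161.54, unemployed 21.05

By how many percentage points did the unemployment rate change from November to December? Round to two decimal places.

November: labor force = 165.52 + 18.15 = 183.67; u = 18.15/183.67 = 9.88%.
December: labor force = 161.54 + 21.05 = 182.59; u = 21.05/182.59 = 11.53%.
Change = 11.53% − 9.88% = +1.65 pp.

The unemployment rate changed by +1.65 percentage points.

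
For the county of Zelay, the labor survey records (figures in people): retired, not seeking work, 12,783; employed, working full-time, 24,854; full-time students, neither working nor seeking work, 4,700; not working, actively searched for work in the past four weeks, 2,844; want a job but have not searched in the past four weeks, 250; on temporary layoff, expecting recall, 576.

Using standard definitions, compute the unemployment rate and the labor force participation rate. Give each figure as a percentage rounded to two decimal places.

Unemployment rate ≈ 12.10%; labor force participation rate ≈ 61.46%.

Employed = 24,854.
Unemployed = 2,844 + 576 = 3,420 (jobless and actively searching, or on temporary layoff).
Labor force = 24,854 + 3,420 = 28,274.
Not in labor force = 12,783 + 4,700 + 250 = 17,733 (those not working and not actively searching are outside the labor force — including those who want a job but have given up searching).
Civilian working-age population = 28,274 + 17,733 = 46,007.
Unemployment rate = 3,420 / 28,274 = 12.10%.
Labor force participation rate = 28,274 / 46,007 = 61.46%.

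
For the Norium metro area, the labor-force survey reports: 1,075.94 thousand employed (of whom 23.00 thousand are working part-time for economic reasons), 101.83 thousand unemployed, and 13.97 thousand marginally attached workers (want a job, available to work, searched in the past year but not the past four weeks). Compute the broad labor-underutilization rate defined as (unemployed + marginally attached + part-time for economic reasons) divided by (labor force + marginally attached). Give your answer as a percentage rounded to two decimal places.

Labor force = 1,075.94 + 101.83 = 1,177.77 thousand.
Numerator = 101.83 + 13.97 + 23.00 = 138.80 thousand.
Denominator = 1,177.77 + 13.97 = 1,191.74 thousand.
Broad rate = 138.80 / 1,191.74 = 11.65%.

Broad underutilization rate ≈ 11.65%.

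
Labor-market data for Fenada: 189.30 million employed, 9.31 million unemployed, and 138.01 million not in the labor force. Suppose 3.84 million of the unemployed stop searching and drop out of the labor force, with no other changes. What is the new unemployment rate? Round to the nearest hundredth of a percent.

New unemployment rate ≈ 2.81%.

Initially, labor force = 189.30 + 9.31 = 198.61 million, so u = 9.31/198.61 = 4.69%.
After the change, unemployed and labor force both fall by 3.84 → E = 189.30, U = 5.47, labor force = 194.77 million.
New unemployment rate = 5.47 / 194.77 = 2.81%.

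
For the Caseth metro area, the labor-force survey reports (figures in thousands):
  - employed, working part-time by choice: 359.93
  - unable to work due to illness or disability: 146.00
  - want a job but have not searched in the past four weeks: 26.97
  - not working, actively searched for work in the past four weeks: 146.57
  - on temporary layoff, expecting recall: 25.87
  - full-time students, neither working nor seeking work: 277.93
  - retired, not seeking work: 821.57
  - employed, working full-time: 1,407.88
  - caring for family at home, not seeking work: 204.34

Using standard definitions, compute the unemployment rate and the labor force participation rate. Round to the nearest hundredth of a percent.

Employed = 359.93 + 1,407.88 = 1,767.81 thousand.
Unemployed = 146.57 + 25.87 = 172.44 thousand (jobless and actively searching, or on temporary layoff).
Labor force = 1,767.81 + 172.44 = 1,940.25 thousand.
Not in labor force = 146.00 + 26.97 + 277.93 + 821.57 + 204.34 = 1,476.81 thousand (those not working and not actively searching are outside the labor force — including those who want a job but have given up searching).
Civilian working-age population = 1,940.25 + 1,476.81 = 3,417.06 thousand.
Unemployment rate = 172.44 / 1,940.25 = 8.89%.
Labor force participation rate = 1,940.25 / 3,417.06 = 56.78%.

Unemployment rate ≈ 8.89%; labor force participation rate ≈ 56.78%.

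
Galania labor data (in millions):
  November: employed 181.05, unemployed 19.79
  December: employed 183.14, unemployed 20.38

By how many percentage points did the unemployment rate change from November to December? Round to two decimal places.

November: labor force = 181.05 + 19.79 = 200.84; u = 19.79/200.84 = 9.85%.
December: labor force = 183.14 + 20.38 = 203.52; u = 20.38/203.52 = 10.01%.
Change = 10.01% − 9.85% = +0.16 pp.

The unemployment rate changed by +0.16 percentage points.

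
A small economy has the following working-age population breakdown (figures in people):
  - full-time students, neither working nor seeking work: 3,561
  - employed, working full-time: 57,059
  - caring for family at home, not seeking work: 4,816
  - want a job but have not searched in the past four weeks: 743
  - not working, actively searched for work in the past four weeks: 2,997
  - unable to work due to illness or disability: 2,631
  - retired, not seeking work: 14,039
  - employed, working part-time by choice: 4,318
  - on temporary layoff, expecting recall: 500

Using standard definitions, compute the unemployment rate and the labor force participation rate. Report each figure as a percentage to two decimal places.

Unemployment rate ≈ 5.39%; labor force participation rate ≈ 71.55%.

Employed = 57,059 + 4,318 = 61,377.
Unemployed = 2,997 + 500 = 3,497 (jobless and actively searching, or on temporary layoff).
Labor force = 61,377 + 3,497 = 64,874.
Not in labor force = 3,561 + 4,816 + 743 + 2,631 + 14,039 = 25,790 (those not working and not actively searching are outside the labor force — including those who want a job but have given up searching).
Civilian working-age population = 64,874 + 25,790 = 90,664.
Unemployment rate = 3,497 / 64,874 = 5.39%.
Labor force participation rate = 64,874 / 90,664 = 71.55%.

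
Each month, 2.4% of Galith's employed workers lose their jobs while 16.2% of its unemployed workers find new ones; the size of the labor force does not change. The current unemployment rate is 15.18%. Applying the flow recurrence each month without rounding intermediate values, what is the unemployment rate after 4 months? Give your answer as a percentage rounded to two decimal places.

Unemployment rate after four months ≈ 13.90%.

With a fixed labor force, u_{t+1} = u_t + s·(1−u_t) − f·u_t = u_t·(1−s−f) + s.
Here 1−s−f = 0.814 and s = 0.024.
u_1 = 0.151800 × 0.814 + 0.024 = 0.147565.
u_2 = 0.147565 × 0.814 + 0.024 = 0.144118.
u_3 = 0.144118 × 0.814 + 0.024 = 0.141312.
u_4 = 0.141312 × 0.814 + 0.024 = 0.139028.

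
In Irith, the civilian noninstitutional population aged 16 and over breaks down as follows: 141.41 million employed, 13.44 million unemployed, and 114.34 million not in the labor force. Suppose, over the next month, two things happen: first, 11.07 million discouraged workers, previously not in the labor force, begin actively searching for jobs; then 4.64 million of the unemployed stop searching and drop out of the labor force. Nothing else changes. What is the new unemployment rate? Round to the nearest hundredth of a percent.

Initially, labor force = 141.41 + 13.44 = 154.85 million, so u = 13.44/154.85 = 8.68%.
After the first change, unemployed and labor force both rise by 11.07 → E = 141.41, U = 24.51, labor force = 165.92 million.
After the second change, unemployed and labor force both fall by 4.64 → E = 141.41, U = 19.87, labor force = 161.28 million.
New unemployment rate = 19.87 / 161.28 = 12.32%.

New unemployment rate ≈ 12.32%.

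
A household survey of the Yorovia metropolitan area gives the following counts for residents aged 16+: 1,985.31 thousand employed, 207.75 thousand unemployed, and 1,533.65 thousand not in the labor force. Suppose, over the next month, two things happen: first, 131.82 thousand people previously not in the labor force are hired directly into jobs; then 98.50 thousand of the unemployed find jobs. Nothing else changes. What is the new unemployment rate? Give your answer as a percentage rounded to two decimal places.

Initially, labor force = 1,985.31 + 207.75 = 2,193.06 thousand, so u = 207.75/2,193.06 = 9.47%.
After the first change, employed and labor force both rise by 131.82; unemployed unchanged → E = 2,117.13, U = 207.75, labor force = 2,324.88 thousand.
After the second change, unemployed falls and employed rises by 98.50; labor force unchanged → E = 2,215.63, U = 109.25, labor force = 2,324.88 thousand.
New unemployment rate = 109.25 / 2,324.88 = 4.70%.

New unemployment rate ≈ 4.70%.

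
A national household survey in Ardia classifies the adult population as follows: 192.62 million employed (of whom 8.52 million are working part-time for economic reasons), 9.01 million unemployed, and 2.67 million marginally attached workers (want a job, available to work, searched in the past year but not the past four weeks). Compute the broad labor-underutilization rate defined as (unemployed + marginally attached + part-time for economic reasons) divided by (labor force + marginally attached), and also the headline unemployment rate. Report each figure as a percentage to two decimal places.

Labor force = 192.62 + 9.01 = 201.63 million.
Numerator = 9.01 + 2.67 + 8.52 = 20.20 million.
Denominator = 201.63 + 2.67 = 204.30 million.
Broad rate = 20.20 / 204.30 = 9.89%.
Headline unemployment rate = 9.01 / 201.63 = 4.47%.

Broad underutilization rate ≈ 9.89%; headline unemployment rate ≈ 4.47%.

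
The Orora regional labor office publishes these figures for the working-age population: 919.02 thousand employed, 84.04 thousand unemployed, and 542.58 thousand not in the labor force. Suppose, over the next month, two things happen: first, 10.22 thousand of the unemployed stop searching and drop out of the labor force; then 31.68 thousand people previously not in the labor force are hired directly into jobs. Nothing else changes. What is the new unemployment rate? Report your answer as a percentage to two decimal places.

Initially, labor force = 919.02 + 84.04 = 1,003.06 thousand, so u = 84.04/1,003.06 = 8.38%.
After the first change, unemployed and labor force both fall by 10.22 → E = 919.02, U = 73.82, labor force = 992.84 thousand.
After the second change, employed and labor force both rise by 31.68; unemployed unchanged → E = 950.70, U = 73.82, labor force = 1,024.52 thousand.
New unemployment rate = 73.82 / 1,024.52 = 7.21%.

New unemployment rate ≈ 7.21%.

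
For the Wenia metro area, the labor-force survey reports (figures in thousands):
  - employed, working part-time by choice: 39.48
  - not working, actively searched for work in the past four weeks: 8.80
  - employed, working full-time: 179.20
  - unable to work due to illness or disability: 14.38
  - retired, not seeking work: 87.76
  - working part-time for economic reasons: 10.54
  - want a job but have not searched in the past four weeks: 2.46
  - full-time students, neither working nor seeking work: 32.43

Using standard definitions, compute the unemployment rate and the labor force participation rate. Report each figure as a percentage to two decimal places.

Unemployment rate ≈ 3.70%; labor force participation rate ≈ 63.46%.

Employed = 39.48 + 179.20 + 10.54 = 229.22 thousand (anyone who worked, including part-time for economic reasons, counts as employed).
Unemployed = 8.80 thousand.
Labor force = 229.22 + 8.80 = 238.02 thousand.
Not in labor force = 14.38 + 87.76 + 2.46 + 32.43 = 137.03 thousand (those not working and not actively searching are outside the labor force — including those who want a job but have given up searching).
Civilian working-age population = 238.02 + 137.03 = 375.05 thousand.
Unemployment rate = 8.80 / 238.02 = 3.70%.
Labor force participation rate = 238.02 / 375.05 = 63.46%.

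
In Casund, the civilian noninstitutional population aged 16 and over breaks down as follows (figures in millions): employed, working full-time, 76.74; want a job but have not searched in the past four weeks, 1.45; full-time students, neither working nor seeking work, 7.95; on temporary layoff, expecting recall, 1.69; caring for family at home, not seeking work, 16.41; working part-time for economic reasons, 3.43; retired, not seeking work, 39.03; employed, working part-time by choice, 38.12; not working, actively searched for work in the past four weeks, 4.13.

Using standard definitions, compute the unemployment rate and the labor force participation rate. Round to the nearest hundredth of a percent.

Unemployment rate ≈ 4.69%; labor force participation rate ≈ 65.68%.

Employed = 76.74 + 3.43 + 38.12 = 118.29 million (anyone who worked, including part-time for economic reasons, counts as employed).
Unemployed = 1.69 + 4.13 = 5.82 million (jobless and actively searching, or on temporary layoff).
Labor force = 118.29 + 5.82 = 124.11 million.
Not in labor force = 1.45 + 7.95 + 16.41 + 39.03 = 64.84 million (those not working and not actively searching are outside the labor force — including those who want a job but have given up searching).
Civilian working-age population = 124.11 + 64.84 = 188.95 million.
Unemployment rate = 5.82 / 124.11 = 4.69%.
Labor force participation rate = 124.11 / 188.95 = 65.68%.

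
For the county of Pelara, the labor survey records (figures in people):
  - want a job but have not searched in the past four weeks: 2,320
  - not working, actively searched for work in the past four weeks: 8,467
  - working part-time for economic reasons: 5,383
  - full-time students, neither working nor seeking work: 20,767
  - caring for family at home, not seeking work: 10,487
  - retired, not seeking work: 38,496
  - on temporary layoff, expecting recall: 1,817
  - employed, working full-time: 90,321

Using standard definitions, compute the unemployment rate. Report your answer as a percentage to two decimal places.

Unemployment rate ≈ 9.70%.

Employed = 5,383 + 90,321 = 95,704 (anyone who worked, including part-time for economic reasons, counts as employed).
Unemployed = 8,467 + 1,817 = 10,284 (jobless and actively searching, or on temporary layoff).
Labor force = 95,704 + 10,284 = 105,988.
Unemployment rate = 10,284 / 105,988 = 9.70%.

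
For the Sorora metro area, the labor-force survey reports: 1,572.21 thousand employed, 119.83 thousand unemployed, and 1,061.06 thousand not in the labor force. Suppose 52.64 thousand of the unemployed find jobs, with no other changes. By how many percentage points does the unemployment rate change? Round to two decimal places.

The unemployment rate changes by −3.11 percentage points.

Initially, labor force = 1,572.21 + 119.83 = 1,692.04 thousand, so u = 119.83/1,692.04 = 7.08%.
After the change, unemployed falls and employed rises by 52.64; labor force unchanged → E = 1,624.85, U = 67.19, labor force = 1,692.04 thousand.
New unemployment rate = 67.19 / 1,692.04 = 3.97%.
Change = 3.97% − 7.08% = −3.11 percentage points.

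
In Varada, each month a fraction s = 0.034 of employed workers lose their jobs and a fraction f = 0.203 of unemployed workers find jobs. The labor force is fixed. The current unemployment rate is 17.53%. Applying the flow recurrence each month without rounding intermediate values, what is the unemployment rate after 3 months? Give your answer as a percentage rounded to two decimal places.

Unemployment rate after three months ≈ 15.76%.

With a fixed labor force, u_{t+1} = u_t + s·(1−u_t) − f·u_t = u_t·(1−s−f) + s.
Here 1−s−f = 0.763 and s = 0.034.
u_1 = 0.175300 × 0.763 + 0.034 = 0.167754.
u_2 = 0.167754 × 0.763 + 0.034 = 0.161996.
u_3 = 0.161996 × 0.763 + 0.034 = 0.157603.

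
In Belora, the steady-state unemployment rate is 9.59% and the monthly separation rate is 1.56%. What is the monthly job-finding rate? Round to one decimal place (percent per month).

From u* = s/(s+f): f = s·(1−u)/u.
f = 1.56 × (1 − 0.0959) / 0.0959 = 1.4104 / 0.0959 ≈ 14.7% per month.

Job-finding rate ≈ 14.7% per month.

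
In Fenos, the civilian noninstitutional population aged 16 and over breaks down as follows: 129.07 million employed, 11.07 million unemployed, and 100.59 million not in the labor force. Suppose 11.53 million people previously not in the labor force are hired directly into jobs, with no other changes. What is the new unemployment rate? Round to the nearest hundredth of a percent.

New unemployment rate ≈ 7.30%.

Initially, labor force = 129.07 + 11.07 = 140.14 million, so u = 11.07/140.14 = 7.90%.
After the change, employed and labor force both rise by 11.53; unemployed unchanged → E = 140.60, U = 11.07, labor force = 151.67 million.
New unemployment rate = 11.07 / 151.67 = 7.30%.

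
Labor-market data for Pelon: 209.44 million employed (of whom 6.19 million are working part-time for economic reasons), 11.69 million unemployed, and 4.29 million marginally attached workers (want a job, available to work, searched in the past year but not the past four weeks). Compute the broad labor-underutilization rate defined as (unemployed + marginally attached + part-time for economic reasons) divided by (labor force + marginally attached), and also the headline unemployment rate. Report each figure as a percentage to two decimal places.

Labor force = 209.44 + 11.69 = 221.13 million.
Numerator = 11.69 + 4.29 + 6.19 = 22.17 million.
Denominator = 221.13 + 4.29 = 225.42 million.
Broad rate = 22.17 / 225.42 = 9.83%.
Headline unemployment rate = 11.69 / 221.13 = 5.29%.

Broad underutilization rate ≈ 9.83%; headline unemployment rate ≈ 5.29%.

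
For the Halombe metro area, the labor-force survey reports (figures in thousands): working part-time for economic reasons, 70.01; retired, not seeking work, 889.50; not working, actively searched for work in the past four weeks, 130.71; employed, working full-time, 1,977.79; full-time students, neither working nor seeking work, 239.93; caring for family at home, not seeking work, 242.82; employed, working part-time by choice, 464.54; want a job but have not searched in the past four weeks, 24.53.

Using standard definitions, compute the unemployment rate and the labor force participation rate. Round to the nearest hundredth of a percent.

Unemployment rate ≈ 4.95%; labor force participation rate ≈ 65.42%.

Employed = 70.01 + 1,977.79 + 464.54 = 2,512.34 thousand (anyone who worked, including part-time for economic reasons, counts as employed).
Unemployed = 130.71 thousand.
Labor force = 2,512.34 + 130.71 = 2,643.05 thousand.
Not in labor force = 889.50 + 239.93 + 242.82 + 24.53 = 1,396.78 thousand (those not working and not actively searching are outside the labor force — including those who want a job but have given up searching).
Civilian working-age population = 2,643.05 + 1,396.78 = 4,039.83 thousand.
Unemployment rate = 130.71 / 2,643.05 = 4.95%.
Labor force participation rate = 2,643.05 / 4,039.83 = 65.42%.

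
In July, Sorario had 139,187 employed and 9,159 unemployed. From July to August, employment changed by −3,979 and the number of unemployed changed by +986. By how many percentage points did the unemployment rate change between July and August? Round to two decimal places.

The unemployment rate changed by +0.81 percentage points.

July: labor force = 139,187 + 9,159 = 148,346; u = 9,159/148,346 = 6.17%.
August: labor force = 135,208 + 10,145 = 145,353; u = 10,145/145,353 = 6.98%.
Change = 6.98% − 6.17% = +0.81 pp.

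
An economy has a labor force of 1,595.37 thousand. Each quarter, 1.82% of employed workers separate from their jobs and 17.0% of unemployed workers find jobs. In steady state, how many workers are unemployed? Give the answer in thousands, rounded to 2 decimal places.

Steady-state unemployment rate u* = s/(s+f) = 1.82/(1.82+17.0) = 0.096706.
Unemployed = u* × labor force = 0.096706 × 1,595.37 ≈ 154.28 thousand.

About 154.28 thousand are unemployed in steady state.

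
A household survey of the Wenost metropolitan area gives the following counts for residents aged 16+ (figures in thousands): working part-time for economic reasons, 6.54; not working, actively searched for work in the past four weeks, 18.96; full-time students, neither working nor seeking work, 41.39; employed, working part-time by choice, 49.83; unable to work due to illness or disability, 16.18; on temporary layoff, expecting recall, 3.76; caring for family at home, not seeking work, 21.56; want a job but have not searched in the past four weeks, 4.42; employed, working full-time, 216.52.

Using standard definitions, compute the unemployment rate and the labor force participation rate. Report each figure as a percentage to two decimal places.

Unemployment rate ≈ 7.69%; labor force participation rate ≈ 77.96%.

Employed = 6.54 + 49.83 + 216.52 = 272.89 thousand (anyone who worked, including part-time for economic reasons, counts as employed).
Unemployed = 18.96 + 3.76 = 22.72 thousand (jobless and actively searching, or on temporary layoff).
Labor force = 272.89 + 22.72 = 295.61 thousand.
Not in labor force = 41.39 + 16.18 + 21.56 + 4.42 = 83.55 thousand (those not working and not actively searching are outside the labor force — including those who want a job but have given up searching).
Civilian working-age population = 295.61 + 83.55 = 379.16 thousand.
Unemployment rate = 22.72 / 295.61 = 7.69%.
Labor force participation rate = 295.61 / 379.16 = 77.96%.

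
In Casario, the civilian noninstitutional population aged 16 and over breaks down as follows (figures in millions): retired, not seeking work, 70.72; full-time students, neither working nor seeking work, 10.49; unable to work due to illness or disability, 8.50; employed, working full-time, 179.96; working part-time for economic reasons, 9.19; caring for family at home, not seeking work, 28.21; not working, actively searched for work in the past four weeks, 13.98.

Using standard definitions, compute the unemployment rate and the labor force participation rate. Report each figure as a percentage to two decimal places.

Employed = 179.96 + 9.19 = 189.15 million (anyone who worked, including part-time for economic reasons, counts as employed).
Unemployed = 13.98 million.
Labor force = 189.15 + 13.98 = 203.13 million.
Not in labor force = 70.72 + 10.49 + 8.50 + 28.21 = 117.92 million (those not working and not actively searching are outside the labor force).
Civilian working-age population = 203.13 + 117.92 = 321.05 million.
Unemployment rate = 13.98 / 203.13 = 6.88%.
Labor force participation rate = 203.13 / 321.05 = 63.27%.

Unemployment rate ≈ 6.88%; labor force participation rate ≈ 63.27%.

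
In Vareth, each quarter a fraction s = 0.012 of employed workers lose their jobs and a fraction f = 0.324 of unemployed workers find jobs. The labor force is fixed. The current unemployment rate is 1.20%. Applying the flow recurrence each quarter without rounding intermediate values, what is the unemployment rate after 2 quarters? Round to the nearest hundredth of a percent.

With a fixed labor force, u_{t+1} = u_t + s·(1−u_t) − f·u_t = u_t·(1−s−f) + s.
Here 1−s−f = 0.664 and s = 0.012.
u_1 = 0.012000 × 0.664 + 0.012 = 0.019968.
u_2 = 0.019968 × 0.664 + 0.012 = 0.025259.

Unemployment rate after two quarters ≈ 2.53%.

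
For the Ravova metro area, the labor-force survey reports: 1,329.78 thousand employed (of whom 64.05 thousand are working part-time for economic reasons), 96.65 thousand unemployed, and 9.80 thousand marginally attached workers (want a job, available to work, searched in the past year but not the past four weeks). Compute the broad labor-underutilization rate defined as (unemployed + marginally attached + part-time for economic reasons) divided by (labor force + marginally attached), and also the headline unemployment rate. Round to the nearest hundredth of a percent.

Broad underutilization rate ≈ 11.87%; headline unemployment rate ≈ 6.78%.

Labor force = 1,329.78 + 96.65 = 1,426.43 thousand.
Numerator = 96.65 + 9.80 + 64.05 = 170.50 thousand.
Denominator = 1,426.43 + 9.80 = 1,436.23 thousand.
Broad rate = 170.50 / 1,436.23 = 11.87%.
Headline unemployment rate = 96.65 / 1,426.43 = 6.78%.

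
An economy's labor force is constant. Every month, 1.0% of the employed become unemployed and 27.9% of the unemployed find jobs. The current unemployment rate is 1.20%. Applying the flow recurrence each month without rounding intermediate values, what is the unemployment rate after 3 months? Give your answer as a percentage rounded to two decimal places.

Unemployment rate after three months ≈ 2.65%.

With a fixed labor force, u_{t+1} = u_t + s·(1−u_t) − f·u_t = u_t·(1−s−f) + s.
Here 1−s−f = 0.711 and s = 0.010.
u_1 = 0.012000 × 0.711 + 0.010 = 0.018532.
u_2 = 0.018532 × 0.711 + 0.010 = 0.023176.
u_3 = 0.023176 × 0.711 + 0.010 = 0.026478.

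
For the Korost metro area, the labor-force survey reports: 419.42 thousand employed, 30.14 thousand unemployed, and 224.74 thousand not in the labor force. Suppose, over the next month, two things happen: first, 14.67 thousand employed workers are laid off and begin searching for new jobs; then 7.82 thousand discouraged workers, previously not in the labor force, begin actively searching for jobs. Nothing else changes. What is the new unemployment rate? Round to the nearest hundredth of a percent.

Initially, labor force = 419.42 + 30.14 = 449.56 thousand, so u = 30.14/449.56 = 6.70%.
After the first change, employed falls and unemployed rises by 14.67; labor force unchanged → E = 404.75, U = 44.81, labor force = 449.56 thousand.
After the second change, unemployed and labor force both rise by 7.82 → E = 404.75, U = 52.63, labor force = 457.38 thousand.
New unemployment rate = 52.63 / 457.38 = 11.51%.

New unemployment rate ≈ 11.51%.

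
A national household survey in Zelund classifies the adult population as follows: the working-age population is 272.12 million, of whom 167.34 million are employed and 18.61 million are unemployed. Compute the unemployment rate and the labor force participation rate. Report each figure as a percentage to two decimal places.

Labor force = employed + unemployed = 167.34 + 18.61 = 185.95 million.
Unemployment rate = 18.61 / 185.95 = 10.01%.
Labor force participation rate = 185.95 / 272.12 = 68.33%.

Unemployment rate ≈ 10.01%; labor force participation rate ≈ 68.33%.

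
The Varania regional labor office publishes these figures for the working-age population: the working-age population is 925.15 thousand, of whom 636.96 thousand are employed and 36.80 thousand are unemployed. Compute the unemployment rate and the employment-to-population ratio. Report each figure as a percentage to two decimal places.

Unemployment rate ≈ 5.46%; employment-population ratio ≈ 68.85%.

Labor force = employed + unemployed = 636.96 + 36.80 = 673.76 thousand.
Unemployment rate = 36.80 / 673.76 = 5.46%.
Employment-population ratio = 636.96 / 925.15 = 68.85%.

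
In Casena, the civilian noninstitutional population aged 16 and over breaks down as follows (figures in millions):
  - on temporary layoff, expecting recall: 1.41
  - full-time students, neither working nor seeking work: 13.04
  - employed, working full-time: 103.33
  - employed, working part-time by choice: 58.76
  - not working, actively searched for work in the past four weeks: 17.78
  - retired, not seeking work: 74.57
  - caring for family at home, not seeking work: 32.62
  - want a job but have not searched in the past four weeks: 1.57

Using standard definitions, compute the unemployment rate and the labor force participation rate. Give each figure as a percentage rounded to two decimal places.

Employed = 103.33 + 58.76 = 162.09 million.
Unemployed = 1.41 + 17.78 = 19.19 million (jobless and actively searching, or on temporary layoff).
Labor force = 162.09 + 19.19 = 181.28 million.
Not in labor force = 13.04 + 74.57 + 32.62 + 1.57 = 121.80 million (those not working and not actively searching are outside the labor force — including those who want a job but have given up searching).
Civilian working-age population = 181.28 + 121.80 = 303.08 million.
Unemployment rate = 19.19 / 181.28 = 10.59%.
Labor force participation rate = 181.28 / 303.08 = 59.81%.

Unemployment rate ≈ 10.59%; labor force participation rate ≈ 59.81%.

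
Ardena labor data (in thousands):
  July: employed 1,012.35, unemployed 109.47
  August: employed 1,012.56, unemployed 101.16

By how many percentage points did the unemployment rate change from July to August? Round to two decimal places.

The unemployment rate changed by −0.68 percentage points.

July: labor force = 1,012.35 + 109.47 = 1,121.82; u = 109.47/1,121.82 = 9.76%.
August: labor force = 1,012.56 + 101.16 = 1,113.72; u = 101.16/1,113.72 = 9.08%.
Change = 9.08% − 9.76% = −0.68 pp.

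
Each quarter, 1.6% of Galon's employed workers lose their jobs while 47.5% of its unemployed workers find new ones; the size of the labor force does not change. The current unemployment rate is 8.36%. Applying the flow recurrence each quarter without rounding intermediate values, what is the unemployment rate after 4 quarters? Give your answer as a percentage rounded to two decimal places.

Unemployment rate after four quarters ≈ 3.60%.

With a fixed labor force, u_{t+1} = u_t + s·(1−u_t) − f·u_t = u_t·(1−s−f) + s.
Here 1−s−f = 0.509 and s = 0.016.
u_1 = 0.083600 × 0.509 + 0.016 = 0.058552.
u_2 = 0.058552 × 0.509 + 0.016 = 0.045803.
u_3 = 0.045803 × 0.509 + 0.016 = 0.039314.
u_4 = 0.039314 × 0.509 + 0.016 = 0.036011.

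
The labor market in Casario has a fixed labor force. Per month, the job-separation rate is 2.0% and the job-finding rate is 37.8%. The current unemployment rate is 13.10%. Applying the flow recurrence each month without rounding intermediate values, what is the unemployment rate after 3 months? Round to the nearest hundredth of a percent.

Unemployment rate after three months ≈ 6.79%.

With a fixed labor force, u_{t+1} = u_t + s·(1−u_t) − f·u_t = u_t·(1−s−f) + s.
Here 1−s−f = 0.602 and s = 0.020.
u_1 = 0.131000 × 0.602 + 0.020 = 0.098862.
u_2 = 0.098862 × 0.602 + 0.020 = 0.079515.
u_3 = 0.079515 × 0.602 + 0.020 = 0.067868.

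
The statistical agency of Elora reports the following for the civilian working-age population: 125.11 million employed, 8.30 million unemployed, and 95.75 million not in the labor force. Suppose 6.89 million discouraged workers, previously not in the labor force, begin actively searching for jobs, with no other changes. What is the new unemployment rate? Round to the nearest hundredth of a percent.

New unemployment rate ≈ 10.83%.

Initially, labor force = 125.11 + 8.30 = 133.41 million, so u = 8.30/133.41 = 6.22%.
After the change, unemployed and labor force both rise by 6.89 → E = 125.11, U = 15.19, labor force = 140.30 million.
New unemployment rate = 15.19 / 140.30 = 10.83%.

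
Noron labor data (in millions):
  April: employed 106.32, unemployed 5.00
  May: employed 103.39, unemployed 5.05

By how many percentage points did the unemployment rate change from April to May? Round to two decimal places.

The unemployment rate changed by +0.17 percentage points.

April: labor force = 106.32 + 5.00 = 111.32; u = 5.00/111.32 = 4.49%.
May: labor force = 103.39 + 5.05 = 108.44; u = 5.05/108.44 = 4.66%.
Change = 4.66% − 4.49% = +0.17 pp.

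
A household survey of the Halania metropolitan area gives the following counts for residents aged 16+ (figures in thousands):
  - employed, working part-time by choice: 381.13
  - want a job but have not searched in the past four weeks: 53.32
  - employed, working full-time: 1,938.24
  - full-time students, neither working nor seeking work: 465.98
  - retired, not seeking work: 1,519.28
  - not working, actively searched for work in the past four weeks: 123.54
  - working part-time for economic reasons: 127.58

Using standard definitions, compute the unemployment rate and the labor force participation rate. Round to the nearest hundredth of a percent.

Unemployment rate ≈ 4.81%; labor force participation rate ≈ 55.77%.

Employed = 381.13 + 1,938.24 + 127.58 = 2,446.95 thousand (anyone who worked, including part-time for economic reasons, counts as employed).
Unemployed = 123.54 thousand.
Labor force = 2,446.95 + 123.54 = 2,570.49 thousand.
Not in labor force = 53.32 + 465.98 + 1,519.28 = 2,038.58 thousand (those not working and not actively searching are outside the labor force — including those who want a job but have given up searching).
Civilian working-age population = 2,570.49 + 2,038.58 = 4,609.07 thousand.
Unemployment rate = 123.54 / 2,570.49 = 4.81%.
Labor force participation rate = 2,570.49 / 4,609.07 = 55.77%.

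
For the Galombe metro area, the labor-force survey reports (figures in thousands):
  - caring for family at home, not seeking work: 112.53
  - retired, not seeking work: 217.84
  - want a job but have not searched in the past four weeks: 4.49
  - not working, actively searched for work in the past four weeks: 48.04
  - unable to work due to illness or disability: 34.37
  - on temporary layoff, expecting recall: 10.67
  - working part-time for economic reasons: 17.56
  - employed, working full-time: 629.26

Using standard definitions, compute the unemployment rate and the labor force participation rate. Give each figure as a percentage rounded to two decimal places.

Employed = 17.56 + 629.26 = 646.82 thousand (anyone who worked, including part-time for economic reasons, counts as employed).
Unemployed = 48.04 + 10.67 = 58.71 thousand (jobless and actively searching, or on temporary layoff).
Labor force = 646.82 + 58.71 = 705.53 thousand.
Not in labor force = 112.53 + 217.84 + 4.49 + 34.37 = 369.23 thousand (those not working and not actively searching are outside the labor force — including those who want a job but have given up searching).
Civilian working-age population = 705.53 + 369.23 = 1,074.76 thousand.
Unemployment rate = 58.71 / 705.53 = 8.32%.
Labor force participation rate = 705.53 / 1,074.76 = 65.65%.

Unemployment rate ≈ 8.32%; labor force participation rate ≈ 65.65%.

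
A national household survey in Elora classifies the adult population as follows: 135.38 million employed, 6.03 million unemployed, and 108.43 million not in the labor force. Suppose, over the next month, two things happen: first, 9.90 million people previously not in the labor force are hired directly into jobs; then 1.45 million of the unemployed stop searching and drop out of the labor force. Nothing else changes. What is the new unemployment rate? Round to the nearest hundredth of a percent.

New unemployment rate ≈ 3.06%.

Initially, labor force = 135.38 + 6.03 = 141.41 million, so u = 6.03/141.41 = 4.26%.
After the first change, employed and labor force both rise by 9.90; unemployed unchanged → E = 145.28, U = 6.03, labor force = 151.31 million.
After the second change, unemployed and labor force both fall by 1.45 → E = 145.28, U = 4.58, labor force = 149.86 million.
New unemployment rate = 4.58 / 149.86 = 3.06%.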